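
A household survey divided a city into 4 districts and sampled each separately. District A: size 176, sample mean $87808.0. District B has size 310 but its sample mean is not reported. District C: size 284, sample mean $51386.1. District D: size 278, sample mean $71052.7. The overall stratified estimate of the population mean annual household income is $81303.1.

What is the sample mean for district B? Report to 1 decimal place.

114210.1

Σ Nₕx̄ₕ = N·μ, so 310·x̄_B = 1048·81303.1 − (176·87808.0 + 284·51386.1 + 278·71052.7).
= 85205648.8 − 49800511 = 35405137.8.
x̄_B = 35405137.8 / 310 = 114210.122... → 114210.1.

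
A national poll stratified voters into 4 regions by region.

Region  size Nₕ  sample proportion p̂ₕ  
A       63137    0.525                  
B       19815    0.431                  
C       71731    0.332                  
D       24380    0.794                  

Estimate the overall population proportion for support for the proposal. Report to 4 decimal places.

N = 63137 + 19815 + 71731 + 24380 = 179063.
Overall proportion = Σ (Nₕ/N)·p̂ₕ.
Σ Nₕp̂ₕ = 33146.925 + 8540.265 + 23814.692 + 19357.72 = 84859.602.
84859.602 / 179063 = 0.473909... → 0.4739.

0.4739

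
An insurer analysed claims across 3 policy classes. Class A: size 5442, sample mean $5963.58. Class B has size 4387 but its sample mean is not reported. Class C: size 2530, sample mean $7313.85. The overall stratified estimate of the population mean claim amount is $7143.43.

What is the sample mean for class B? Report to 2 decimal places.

8508.73

Σ Nₕx̄ₕ = N·μ, so 4387·x̄_B = 12359·7143.43 − (5442·5963.58 + 2530·7313.85).
= 88285651.37 − 50957842.86 = 37327808.51.
x̄_B = 37327808.51 / 4387 = 8508.7323... → 8508.73.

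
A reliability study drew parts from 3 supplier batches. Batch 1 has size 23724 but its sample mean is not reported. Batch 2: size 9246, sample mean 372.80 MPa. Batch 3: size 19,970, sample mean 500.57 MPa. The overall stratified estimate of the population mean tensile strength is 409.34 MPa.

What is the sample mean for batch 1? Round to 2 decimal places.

N = 23724 + 9246 + 19970 = 52940.
Overall total = μ·N = 409.34·52940 = 21670459.6.
Subtract the known strata: 9246·372.80 + 19970·500.57 = 13443291.7.
Remaining total for batch 1: 21670459.6 − 13443291.7 = 8227167.9.
Divide by its size: 8227167.9 / 23724 = 346.7867... → 346.79.

346.79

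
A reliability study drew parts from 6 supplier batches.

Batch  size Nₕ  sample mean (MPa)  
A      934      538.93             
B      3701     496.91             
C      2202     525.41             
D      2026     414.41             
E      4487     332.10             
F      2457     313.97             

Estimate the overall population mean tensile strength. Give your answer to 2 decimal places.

417.57

N = 934 + 3701 + 2202 + 2026 + 4487 + 2457 = 15807.
Overall mean = Σ (Nₕ/N)·x̄ₕ — weight by population share, not a simple average.
Σ Nₕx̄ₕ = 934·538.93 + 3701·496.91 + 2202·525.41 + 2026·414.41 + 4487·332.10 + 2457·313.97 = 503360.62 + 1839063.91 + 1156952.82 + 839594.66 + 1490132.7 + 771424.29 = 6600529.
Divide by N: 6600529 / 15807 = 417.5700... → 417.57.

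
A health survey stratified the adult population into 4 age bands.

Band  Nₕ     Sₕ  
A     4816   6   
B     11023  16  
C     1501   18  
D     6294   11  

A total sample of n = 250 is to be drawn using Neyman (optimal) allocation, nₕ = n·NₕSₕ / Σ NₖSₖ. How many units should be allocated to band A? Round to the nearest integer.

24

Σ NₕSₕ = 4816·6 + 11023·16 + 1501·18 + 6294·11 = 301516.
Share for A: 28896/301516 = 0.09584.
n_A = 250 × 0.09584 = 23.959... → 24.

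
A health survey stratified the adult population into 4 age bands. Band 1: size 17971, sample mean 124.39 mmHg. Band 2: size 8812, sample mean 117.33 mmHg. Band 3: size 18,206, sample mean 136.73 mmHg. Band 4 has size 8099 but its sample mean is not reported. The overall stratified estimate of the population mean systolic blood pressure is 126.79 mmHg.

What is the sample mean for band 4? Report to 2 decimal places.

120.06

Σ Nₕx̄ₕ = N·μ, so 8099·x̄_4 = 53088·126.79 − (17971·124.39 + 8812·117.33 + 18206·136.73).
= 6731027.52 − 5758631.03 = 972396.49.
x̄_4 = 972396.49 / 8099 = 120.0638... → 120.06.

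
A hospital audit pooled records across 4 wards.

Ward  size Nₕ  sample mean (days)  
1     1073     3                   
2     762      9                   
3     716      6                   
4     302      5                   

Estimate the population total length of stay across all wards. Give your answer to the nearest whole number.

Population total = Σ Nₕ·x̄ₕ (each stratum's size times its mean).
1073·3 + 762·9 + 716·6 + 302·5 = 3219 + 6858 + 4296 + 1510 = 15883.

15883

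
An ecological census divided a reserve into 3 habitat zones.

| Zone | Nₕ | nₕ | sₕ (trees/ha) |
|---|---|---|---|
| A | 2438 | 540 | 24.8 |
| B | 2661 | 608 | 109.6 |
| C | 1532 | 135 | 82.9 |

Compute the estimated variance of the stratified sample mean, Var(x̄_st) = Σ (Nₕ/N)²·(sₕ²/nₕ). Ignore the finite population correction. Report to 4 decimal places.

6.0529

N = 6631. Term for each stratum: Wₕ²sₕ²/nₕ.
Var(x̄_st) = 0.1539639 + 3.1816267 + 2.7172823 = 6.0528730 → 6.0529.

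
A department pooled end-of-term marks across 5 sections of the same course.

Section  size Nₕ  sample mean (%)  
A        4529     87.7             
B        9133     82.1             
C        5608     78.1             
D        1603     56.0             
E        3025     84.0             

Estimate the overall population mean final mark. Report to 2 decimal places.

N = 4529 + 9133 + 5608 + 1603 + 3025 = 23898.
Weight each subgroup mean by Nₕ/N and sum.
Σ Nₕx̄ₕ = 4529·87.7 + 9133·82.1 + 5608·78.1 + 1603·56.0 + 3025·84.0 = 397193.3 + 749819.3 + 437984.8 + 89768 + 254100 = 1928865.4.
Divide by N: 1928865.4 / 23898 = 80.7124... → 80.71.

80.71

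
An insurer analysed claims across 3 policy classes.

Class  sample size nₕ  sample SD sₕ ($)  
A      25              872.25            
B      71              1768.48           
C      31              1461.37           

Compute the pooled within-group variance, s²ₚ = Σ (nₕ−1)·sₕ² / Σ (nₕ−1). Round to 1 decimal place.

Degrees of freedom: 24 + 70 + 30 = 124.
Σ(nₕ−1)sₕ² = 24·760820.0625 + 70·3127521.5104 + 30·2135602.2769 = 301254255.535.
s²ₚ = 301254255.535 / 124 = 2429469.803... → 2429469.8.

2429469.8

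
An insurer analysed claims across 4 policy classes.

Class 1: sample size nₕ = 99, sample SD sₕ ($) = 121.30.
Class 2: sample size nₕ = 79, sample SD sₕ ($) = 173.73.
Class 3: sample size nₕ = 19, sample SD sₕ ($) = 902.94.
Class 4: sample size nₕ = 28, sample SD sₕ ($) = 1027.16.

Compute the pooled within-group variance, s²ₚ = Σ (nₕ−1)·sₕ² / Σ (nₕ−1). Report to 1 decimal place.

Degrees of freedom: 98 + 78 + 18 + 27 = 221.
Σ(nₕ−1)sₕ² = 98·14713.69 + 78·30182.1129 + 18·815300.6436 + 27·1055057.6656 = 46958114.9822.
s²ₚ = 46958114.9822 / 221 = 212480.158... → 212480.2.

212480.2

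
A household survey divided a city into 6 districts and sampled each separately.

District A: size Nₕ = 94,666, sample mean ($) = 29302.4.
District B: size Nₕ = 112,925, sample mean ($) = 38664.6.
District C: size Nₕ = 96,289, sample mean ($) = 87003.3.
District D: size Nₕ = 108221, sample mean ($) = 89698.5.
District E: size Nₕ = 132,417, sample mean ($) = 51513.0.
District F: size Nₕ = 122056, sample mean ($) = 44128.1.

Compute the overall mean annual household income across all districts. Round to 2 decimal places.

56156.04

N = 94666 + 112925 + 96289 + 108221 + 132417 + 122056 = 666574.
The stratified mean weights each stratum mean by its population share Nₕ/N.
Σ Nₕx̄ₕ = 94666·29302.4 + 112925·38664.6 + 96289·87003.3 + 108221·89698.5 + 132417·51513.0 + 122056·44128.1 = 2773940998.4 + 4366199955 + 8377460753.7 + 9707261368.5 + 6821196921 + 5386099373.6 = 37432159370.2.
Divide by N: 37432159370.2 / 666574 = 56156.0447... → 56156.04.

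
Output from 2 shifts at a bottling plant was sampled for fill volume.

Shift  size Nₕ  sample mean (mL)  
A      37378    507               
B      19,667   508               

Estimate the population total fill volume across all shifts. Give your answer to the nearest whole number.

28941482

Population total = Σ Nₕ·x̄ₕ (each stratum's size times its mean).
37378·507 + 19667·508 = 18950646 + 9990836 = 28941482.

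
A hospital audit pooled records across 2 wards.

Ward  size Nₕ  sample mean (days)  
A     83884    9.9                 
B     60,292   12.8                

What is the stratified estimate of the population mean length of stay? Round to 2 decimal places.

11.11

N = 83884 + 60292 = 144176.
The stratified mean weights each stratum mean by its population share Nₕ/N.
Σ Nₕx̄ₕ = 83884·9.9 + 60292·12.8 = 830451.6 + 771737.6 = 1602189.2.
Divide by N: 1602189.2 / 144176 = 11.1127... → 11.11.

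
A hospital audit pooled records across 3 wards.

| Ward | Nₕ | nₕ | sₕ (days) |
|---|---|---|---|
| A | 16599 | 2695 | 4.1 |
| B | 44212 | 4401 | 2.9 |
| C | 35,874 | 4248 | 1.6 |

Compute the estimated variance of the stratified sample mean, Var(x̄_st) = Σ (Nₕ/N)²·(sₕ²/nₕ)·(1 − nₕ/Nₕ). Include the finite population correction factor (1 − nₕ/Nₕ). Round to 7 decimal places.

0.0005869

N = 96685; Wₕ = Nₕ/N.
ward A: (16599/96685)²·4.1²/2695·(1 − 2695/16599) = 0.0001539971
ward B: (44212/96685)²·2.9²/4401·(1 − 4401/44212) = 0.0003598071
ward C: (35874/96685)²·1.6²/4248·(1 − 4248/35874) = 0.0000731411
Sum = 0.0005869452 → 0.0005869.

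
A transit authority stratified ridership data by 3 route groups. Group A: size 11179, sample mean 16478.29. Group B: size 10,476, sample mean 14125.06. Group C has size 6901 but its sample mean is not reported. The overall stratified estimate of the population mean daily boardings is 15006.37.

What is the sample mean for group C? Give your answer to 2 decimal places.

Σ Nₕx̄ₕ = N·μ, so 6901·x̄_C = 28556·15006.37 − (11179·16478.29 + 10476·14125.06).
= 428521901.72 − 332184932.47 = 96336969.25.
x̄_C = 96336969.25 / 6901 = 13959.8564... → 13959.86.

13959.86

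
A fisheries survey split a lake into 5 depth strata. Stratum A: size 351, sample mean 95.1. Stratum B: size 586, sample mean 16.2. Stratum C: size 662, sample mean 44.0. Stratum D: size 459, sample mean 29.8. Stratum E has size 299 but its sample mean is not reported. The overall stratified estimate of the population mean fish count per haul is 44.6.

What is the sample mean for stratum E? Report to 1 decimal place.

65.0

N = 351 + 586 + 662 + 459 + 299 = 2357.
Overall total = μ·N = 44.6·2357 = 105122.2.
Subtract the known strata: 351·95.1 + 586·16.2 + 662·44.0 + 459·29.8 = 85679.5.
Remaining total for stratum E: 105122.2 − 85679.5 = 19442.7.
Divide by its size: 19442.7 / 299 = 65.026... → 65.0.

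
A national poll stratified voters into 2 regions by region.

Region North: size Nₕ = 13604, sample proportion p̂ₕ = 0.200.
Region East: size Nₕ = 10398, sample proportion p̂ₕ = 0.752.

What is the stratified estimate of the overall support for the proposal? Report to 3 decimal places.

N = 13604 + 10398 = 24002.
Overall proportion = Σ (Nₕ/N)·p̂ₕ.
Σ Nₕp̂ₕ = 2720.8 + 7819.296 = 10540.096.
10540.096 / 24002 = 0.43913... → 0.439.

0.439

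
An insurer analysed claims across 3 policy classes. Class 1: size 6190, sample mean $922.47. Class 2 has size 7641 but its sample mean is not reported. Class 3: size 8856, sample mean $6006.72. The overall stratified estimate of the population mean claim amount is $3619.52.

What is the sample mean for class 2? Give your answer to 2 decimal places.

N = 6190 + 7641 + 8856 = 22687.
Overall total = μ·N = 3619.52·22687 = 82116050.24.
Subtract the known strata: 6190·922.47 + 8856·6006.72 = 58905601.62.
Remaining total for class 2: 82116050.24 − 58905601.62 = 23210448.62.
Divide by its size: 23210448.62 / 7641 = 3037.6192... → 3037.62.

3037.62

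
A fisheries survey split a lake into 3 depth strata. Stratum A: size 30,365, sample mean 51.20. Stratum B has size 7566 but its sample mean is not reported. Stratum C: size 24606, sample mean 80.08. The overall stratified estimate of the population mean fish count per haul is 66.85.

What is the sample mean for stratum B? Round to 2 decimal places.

Σ Nₕx̄ₕ = N·μ, so 7566·x̄_B = 62537·66.85 − (30365·51.20 + 24606·80.08).
= 4180598.45 − 3525136.48 = 655461.97.
x̄_B = 655461.97 / 7566 = 86.6326... → 86.63.

86.63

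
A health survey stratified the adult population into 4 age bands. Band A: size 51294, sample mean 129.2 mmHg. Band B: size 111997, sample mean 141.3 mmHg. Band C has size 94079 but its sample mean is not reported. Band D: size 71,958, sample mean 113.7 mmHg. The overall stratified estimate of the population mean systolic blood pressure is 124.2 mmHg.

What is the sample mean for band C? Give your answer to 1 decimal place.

109.1

Σ Nₕx̄ₕ = N·μ, so 94079·x̄_C = 329328·124.2 − (51294·129.2 + 111997·141.3 + 71958·113.7).
= 40902537.6 − 30633985.5 = 10268552.1.
x̄_C = 10268552.1 / 94079 = 109.148... → 109.1.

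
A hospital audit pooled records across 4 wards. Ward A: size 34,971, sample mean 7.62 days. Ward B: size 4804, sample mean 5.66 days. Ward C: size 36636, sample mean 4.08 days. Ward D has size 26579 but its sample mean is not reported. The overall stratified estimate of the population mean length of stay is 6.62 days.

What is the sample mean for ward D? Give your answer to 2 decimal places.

Σ Nₕx̄ₕ = N·μ, so 26579·x̄_D = 102990·6.62 − (34971·7.62 + 4804·5.66 + 36636·4.08).
= 681793.8 − 443144.54 = 238649.26.
x̄_D = 238649.26 / 26579 = 8.9789... → 8.98.

8.98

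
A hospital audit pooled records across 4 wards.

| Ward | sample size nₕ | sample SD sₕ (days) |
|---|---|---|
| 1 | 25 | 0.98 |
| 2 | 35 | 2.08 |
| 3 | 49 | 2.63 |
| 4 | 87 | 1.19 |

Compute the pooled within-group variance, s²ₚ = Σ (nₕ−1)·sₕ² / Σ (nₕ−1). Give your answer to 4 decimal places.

3.2497

1: (25−1)·0.98² = 24·0.9604 = 23.0496
2: (35−1)·2.08² = 34·4.3264 = 147.0976
3: (49−1)·2.63² = 48·6.9169 = 332.0112
4: (87−1)·1.19² = 86·1.4161 = 121.7846
Numerator = 623.943; denominator = Σ(nₕ−1) = 192.
s²ₚ = 623.943/192 = 3.249703... → 3.2497.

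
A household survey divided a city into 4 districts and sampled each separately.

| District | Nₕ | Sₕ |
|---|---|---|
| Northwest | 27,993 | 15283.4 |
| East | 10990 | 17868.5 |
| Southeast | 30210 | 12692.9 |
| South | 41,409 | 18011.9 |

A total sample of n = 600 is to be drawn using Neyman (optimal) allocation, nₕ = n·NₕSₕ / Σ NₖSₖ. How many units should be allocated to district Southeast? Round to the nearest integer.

Σ NₕSₕ = 27993·15283.4 + 10990·17868.5 + 30210·12692.9 + 41409·18011.9 = 1753510307.3.
Share for Southeast: 383452509/1753510307.3 = 0.21868.
n_Southeast = 600 × 0.21868 = 131.206... → 131.

131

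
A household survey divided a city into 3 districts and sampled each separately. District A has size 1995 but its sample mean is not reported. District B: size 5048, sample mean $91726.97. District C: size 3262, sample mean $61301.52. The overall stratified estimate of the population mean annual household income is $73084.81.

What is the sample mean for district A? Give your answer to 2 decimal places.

N = 1995 + 5048 + 3262 = 10305.
Overall total = μ·N = 73084.81·10305 = 753138967.05.
Subtract the known strata: 5048·91726.97 + 3262·61301.52 = 663003302.8.
Remaining total for district A: 753138967.05 − 663003302.8 = 90135664.25.
Divide by its size: 90135664.25 / 1995 = 45180.7841... → 45180.78.

45180.78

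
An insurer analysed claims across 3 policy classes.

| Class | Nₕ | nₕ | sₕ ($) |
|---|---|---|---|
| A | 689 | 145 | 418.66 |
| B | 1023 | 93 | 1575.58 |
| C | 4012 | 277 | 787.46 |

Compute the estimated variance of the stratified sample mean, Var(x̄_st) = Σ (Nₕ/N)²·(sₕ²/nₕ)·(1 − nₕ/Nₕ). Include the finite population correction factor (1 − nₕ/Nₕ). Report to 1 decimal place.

1812.8

N = 5724. Term for each stratum: Wₕ²sₕ²/nₕ·(1−nₕ/Nₕ).
Var(x̄_st) = 13.8285 + 775.0992 + 1023.8339 = 1812.7616 → 1812.8.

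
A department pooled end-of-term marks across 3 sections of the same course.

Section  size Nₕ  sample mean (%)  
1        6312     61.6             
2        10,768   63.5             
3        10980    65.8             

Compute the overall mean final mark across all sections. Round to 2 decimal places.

N = 6312 + 10768 + 10980 = 28060.
The stratified mean weights each stratum mean by its population share Nₕ/N.
Σ Nₕx̄ₕ = 6312·61.6 + 10768·63.5 + 10980·65.8 = 388819.2 + 683768 + 722484 = 1795071.2.
Divide by N: 1795071.2 / 28060 = 63.9726... → 63.97.

63.97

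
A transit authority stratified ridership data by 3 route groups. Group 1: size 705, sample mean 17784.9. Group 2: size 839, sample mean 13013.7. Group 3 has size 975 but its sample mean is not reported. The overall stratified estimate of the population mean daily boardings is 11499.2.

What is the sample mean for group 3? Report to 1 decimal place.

N = 705 + 839 + 975 = 2519.
Overall total = μ·N = 11499.2·2519 = 28966484.8.
Subtract the known strata: 705·17784.9 + 839·13013.7 = 23456848.8.
Remaining total for group 3: 28966484.8 − 23456848.8 = 5509636.
Divide by its size: 5509636 / 975 = 5650.909... → 5650.9.

5650.9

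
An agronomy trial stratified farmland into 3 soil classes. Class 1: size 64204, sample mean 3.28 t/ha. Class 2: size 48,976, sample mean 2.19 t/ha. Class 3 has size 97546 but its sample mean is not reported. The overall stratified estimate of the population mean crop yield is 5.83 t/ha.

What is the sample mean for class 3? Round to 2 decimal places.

9.34

Σ Nₕx̄ₕ = N·μ, so 97546·x̄_3 = 210726·5.83 − (64204·3.28 + 48976·2.19).
= 1228532.58 − 317846.56 = 910686.02.
x̄_3 = 910686.02 / 97546 = 9.3360... → 9.34.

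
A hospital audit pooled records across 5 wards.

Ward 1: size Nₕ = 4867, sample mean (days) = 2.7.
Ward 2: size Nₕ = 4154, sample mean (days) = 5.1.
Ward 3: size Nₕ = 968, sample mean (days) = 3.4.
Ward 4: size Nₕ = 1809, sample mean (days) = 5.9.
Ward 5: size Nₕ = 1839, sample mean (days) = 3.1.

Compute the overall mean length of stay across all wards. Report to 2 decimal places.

N = 4867 + 4154 + 968 + 1809 + 1839 = 13637.
Weight each subgroup mean by Nₕ/N and sum.
Σ Nₕx̄ₕ = 4867·2.7 + 4154·5.1 + 968·3.4 + 1809·5.9 + 1839·3.1 = 13140.9 + 21185.4 + 3291.2 + 10673.1 + 5700.9 = 53991.5.
Divide by N: 53991.5 / 13637 = 3.9592... → 3.96.

3.96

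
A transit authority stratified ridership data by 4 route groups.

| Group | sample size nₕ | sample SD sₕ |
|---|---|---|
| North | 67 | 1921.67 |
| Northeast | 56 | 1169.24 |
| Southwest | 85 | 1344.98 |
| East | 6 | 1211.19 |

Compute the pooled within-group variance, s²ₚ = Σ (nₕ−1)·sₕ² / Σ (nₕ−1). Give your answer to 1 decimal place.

2277171.6

Degrees of freedom: 66 + 55 + 84 + 5 = 210.
Σ(nₕ−1)sₕ² = 66·3692815.5889 + 55·1367122.1776 + 84·1808971.2004 + 5·1466981.2161 = 478206035.5495.
s²ₚ = 478206035.5495 / 210 = 2277171.598... → 2277171.6.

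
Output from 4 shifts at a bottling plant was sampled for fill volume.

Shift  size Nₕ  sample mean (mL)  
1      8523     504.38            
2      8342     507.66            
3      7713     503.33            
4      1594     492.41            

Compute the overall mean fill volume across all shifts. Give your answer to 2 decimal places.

N = 8523 + 8342 + 7713 + 1594 = 26172.
The stratified mean weights each stratum mean by its population share Nₕ/N.
Σ Nₕx̄ₕ = 8523·504.38 + 8342·507.66 + 7713·503.33 + 1594·492.41 = 4298830.74 + 4234899.72 + 3882184.29 + 784901.54 = 13200816.29.
Divide by N: 13200816.29 / 26172 = 504.3870... → 504.39.

504.39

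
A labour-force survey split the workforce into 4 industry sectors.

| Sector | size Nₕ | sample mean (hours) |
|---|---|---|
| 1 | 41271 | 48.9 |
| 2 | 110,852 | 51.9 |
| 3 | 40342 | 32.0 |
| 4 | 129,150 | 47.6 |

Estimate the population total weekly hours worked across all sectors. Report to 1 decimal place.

Population total = Σ Nₕ·x̄ₕ (each stratum's size times its mean).
41271·48.9 + 110852·51.9 + 40342·32.0 + 129150·47.6 = 2018151.9 + 5753218.8 + 1290944 + 6147540 = 15209854.7.

15209854.7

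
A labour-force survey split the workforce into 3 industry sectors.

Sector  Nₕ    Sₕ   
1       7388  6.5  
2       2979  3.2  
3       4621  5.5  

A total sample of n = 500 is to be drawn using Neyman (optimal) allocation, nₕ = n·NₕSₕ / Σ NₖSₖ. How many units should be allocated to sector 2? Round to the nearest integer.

57

Σ NₕSₕ = 7388·6.5 + 2979·3.2 + 4621·5.5 = 82970.3.
Share for 2: 9532.8/82970.3 = 0.11489.
n_2 = 500 × 0.11489 = 57.447... → 57.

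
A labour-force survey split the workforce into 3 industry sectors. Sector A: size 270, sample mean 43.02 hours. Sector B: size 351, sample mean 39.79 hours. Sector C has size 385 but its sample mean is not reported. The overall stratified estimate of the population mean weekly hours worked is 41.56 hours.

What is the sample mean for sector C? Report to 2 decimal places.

42.15

N = 270 + 351 + 385 = 1006.
Overall total = μ·N = 41.56·1006 = 41809.36.
Subtract the known strata: 270·43.02 + 351·39.79 = 25581.69.
Remaining total for sector C: 41809.36 − 25581.69 = 16227.67.
Divide by its size: 16227.67 / 385 = 42.1498... → 42.15.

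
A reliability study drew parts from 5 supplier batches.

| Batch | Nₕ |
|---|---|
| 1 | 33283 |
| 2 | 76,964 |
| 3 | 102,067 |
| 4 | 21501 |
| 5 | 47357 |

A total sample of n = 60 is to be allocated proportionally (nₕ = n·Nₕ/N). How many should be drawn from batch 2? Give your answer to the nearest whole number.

N = 33283 + 76964 + 102067 + 21501 + 47357 = 281172.
n_2 = 60·76964/281172 = 16.424... → 16.

16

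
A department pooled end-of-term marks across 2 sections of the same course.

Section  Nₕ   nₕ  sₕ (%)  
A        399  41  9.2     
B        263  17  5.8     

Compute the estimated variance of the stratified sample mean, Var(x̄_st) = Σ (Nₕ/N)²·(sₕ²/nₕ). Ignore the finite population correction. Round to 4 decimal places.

N = 662. Term for each stratum: Wₕ²sₕ²/nₕ.
Var(x̄_st) = 0.7499315 + 0.3123220 = 1.0622535 → 1.0623.

1.0623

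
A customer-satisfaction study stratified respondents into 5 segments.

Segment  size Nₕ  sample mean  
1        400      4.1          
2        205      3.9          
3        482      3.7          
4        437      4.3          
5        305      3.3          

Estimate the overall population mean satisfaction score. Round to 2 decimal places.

3.89

N = 400 + 205 + 482 + 437 + 305 = 1829.
Overall mean = Σ (Nₕ/N)·x̄ₕ — weight by population share, not a simple average.
Σ Nₕx̄ₕ = 400·4.1 + 205·3.9 + 482·3.7 + 437·4.3 + 305·3.3 = 1640 + 799.5 + 1783.4 + 1879.1 + 1006.5 = 7108.5.
Divide by N: 7108.5 / 1829 = 3.8866... → 3.89.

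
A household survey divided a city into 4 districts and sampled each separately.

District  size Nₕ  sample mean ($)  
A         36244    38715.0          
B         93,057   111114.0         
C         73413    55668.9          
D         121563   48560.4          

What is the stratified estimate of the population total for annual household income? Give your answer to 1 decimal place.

A: 36244·38715.0 = 1403186460
B: 93057·111114.0 = 10339935498
C: 73413·55668.9 = 4086820955.7
D: 121563·48560.4 = 5903147905.2
τ̂ = Σ Nₕx̄ₕ = 21733090818.9.

21733090818.9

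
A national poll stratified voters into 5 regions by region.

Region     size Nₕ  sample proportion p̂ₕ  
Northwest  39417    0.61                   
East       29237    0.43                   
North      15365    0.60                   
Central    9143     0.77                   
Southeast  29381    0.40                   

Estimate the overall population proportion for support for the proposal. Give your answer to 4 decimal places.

N = 39417 + 29237 + 15365 + 9143 + 29381 = 122543.
Overall proportion = Σ (Nₕ/N)·p̂ₕ.
Σ Nₕp̂ₕ = 24044.37 + 12571.91 + 9219 + 7040.11 + 11752.4 = 64627.79.
64627.79 / 122543 = 0.527389... → 0.5274.

0.5274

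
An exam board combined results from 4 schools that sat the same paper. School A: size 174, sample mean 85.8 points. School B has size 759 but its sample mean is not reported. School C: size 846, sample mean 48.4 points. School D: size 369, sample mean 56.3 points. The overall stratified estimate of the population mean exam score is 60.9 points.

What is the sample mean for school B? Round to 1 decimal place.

N = 174 + 759 + 846 + 369 = 2148.
Overall total = μ·N = 60.9·2148 = 130813.2.
Subtract the known strata: 174·85.8 + 846·48.4 + 369·56.3 = 76650.3.
Remaining total for school B: 130813.2 − 76650.3 = 54162.9.
Divide by its size: 54162.9 / 759 = 71.361... → 71.4.

71.4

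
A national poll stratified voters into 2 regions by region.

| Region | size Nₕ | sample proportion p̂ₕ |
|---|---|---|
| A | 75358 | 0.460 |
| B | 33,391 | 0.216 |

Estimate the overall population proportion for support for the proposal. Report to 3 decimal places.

0.385

Wₕ = Nₕ/N with N = 108749: 0.6930, 0.3070.
p̂_st = 0.6930·0.460 + 0.3070·0.216 ≈ 0.38508... → 0.385.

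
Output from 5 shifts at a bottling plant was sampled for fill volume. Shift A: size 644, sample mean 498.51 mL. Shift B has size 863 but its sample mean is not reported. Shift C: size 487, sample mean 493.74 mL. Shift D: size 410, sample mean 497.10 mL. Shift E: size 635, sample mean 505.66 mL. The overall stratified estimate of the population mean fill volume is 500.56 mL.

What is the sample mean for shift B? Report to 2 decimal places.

Σ Nₕx̄ₕ = N·μ, so 863·x̄_B = 3039·500.56 − (644·498.51 + 487·493.74 + 410·497.10 + 635·505.66).
= 1521201.84 − 1086396.92 = 434804.92.
x̄_B = 434804.92 / 863 = 503.8296... → 503.83.

503.83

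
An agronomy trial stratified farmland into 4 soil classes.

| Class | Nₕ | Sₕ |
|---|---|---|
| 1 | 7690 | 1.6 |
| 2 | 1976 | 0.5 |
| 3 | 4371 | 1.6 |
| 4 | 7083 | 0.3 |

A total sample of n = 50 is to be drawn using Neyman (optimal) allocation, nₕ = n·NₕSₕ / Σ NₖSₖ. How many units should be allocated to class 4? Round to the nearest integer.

5

1: NₕSₕ = 7690·1.6 = 12304
2: NₕSₕ = 1976·0.5 = 988
3: NₕSₕ = 4371·1.6 = 6993.6
4: NₕSₕ = 7083·0.3 = 2124.9
Σ NₕSₕ = 22410.5.
n_4 = 50·2124.9/22410.5 = 4.741... → 5.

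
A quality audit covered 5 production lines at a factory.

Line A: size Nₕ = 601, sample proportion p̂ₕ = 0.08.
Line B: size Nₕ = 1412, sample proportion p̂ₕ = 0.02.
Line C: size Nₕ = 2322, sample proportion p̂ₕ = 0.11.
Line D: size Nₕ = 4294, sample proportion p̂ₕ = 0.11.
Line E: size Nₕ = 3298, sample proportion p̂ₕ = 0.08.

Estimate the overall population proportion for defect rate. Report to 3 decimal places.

0.090

Wₕ = Nₕ/N with N = 11927: 0.0504, 0.1184, 0.1947, 0.3600, 0.2765.
p̂_st = 0.0504·0.08 + 0.1184·0.02 + 0.1947·0.11 + 0.3600·0.11 + 0.2765·0.08 ≈ 0.08954... → 0.090.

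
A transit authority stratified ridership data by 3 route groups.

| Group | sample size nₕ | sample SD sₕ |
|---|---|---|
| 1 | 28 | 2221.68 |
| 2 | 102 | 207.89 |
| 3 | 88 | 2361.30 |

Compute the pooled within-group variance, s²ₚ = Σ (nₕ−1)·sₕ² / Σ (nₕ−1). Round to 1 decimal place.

Degrees of freedom: 27 + 101 + 87 = 215.
Σ(nₕ−1)sₕ² = 27·4935862.0224 + 101·43218.2521 + 87·5575737.69 = 622722497.0969.
s²ₚ = 622722497.0969 / 215 = 2896383.707... → 2896383.7.

2896383.7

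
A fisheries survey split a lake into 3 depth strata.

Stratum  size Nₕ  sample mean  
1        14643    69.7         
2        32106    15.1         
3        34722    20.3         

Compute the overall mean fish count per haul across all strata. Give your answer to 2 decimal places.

x̄_st = (Σ Nₕx̄ₕ) / (Σ Nₕ) = (14643·69.7 + 32106·15.1 + 34722·20.3) / 81471
= 2210274.3 / 81471 = 27.1296... → 27.13.

27.13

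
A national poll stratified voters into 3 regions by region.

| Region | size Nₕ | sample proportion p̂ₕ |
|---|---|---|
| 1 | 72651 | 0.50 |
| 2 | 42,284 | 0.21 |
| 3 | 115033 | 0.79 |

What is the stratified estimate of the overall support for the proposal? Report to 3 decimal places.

Wₕ = Nₕ/N with N = 229968: 0.3159, 0.1839, 0.5002.
p̂_st = 0.3159·0.50 + 0.1839·0.21 + 0.5002·0.79 ≈ 0.59174... → 0.592.

0.592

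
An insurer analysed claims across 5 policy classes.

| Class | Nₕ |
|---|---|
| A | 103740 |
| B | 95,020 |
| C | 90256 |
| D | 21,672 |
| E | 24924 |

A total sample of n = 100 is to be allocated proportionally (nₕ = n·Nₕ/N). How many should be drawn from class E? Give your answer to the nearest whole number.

N = 103740 + 95020 + 90256 + 21672 + 24924 = 335612.
n_E = 100·24924/335612 = 7.426... → 7.

7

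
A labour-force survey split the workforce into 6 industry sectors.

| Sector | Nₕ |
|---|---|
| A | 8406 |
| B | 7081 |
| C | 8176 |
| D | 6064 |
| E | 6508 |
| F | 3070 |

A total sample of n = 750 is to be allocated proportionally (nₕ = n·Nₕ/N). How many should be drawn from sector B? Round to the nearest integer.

Share of sector B = 7081/39305 = 0.18016.
Allocate 750 × 0.18016 = 135.116... → 135.

135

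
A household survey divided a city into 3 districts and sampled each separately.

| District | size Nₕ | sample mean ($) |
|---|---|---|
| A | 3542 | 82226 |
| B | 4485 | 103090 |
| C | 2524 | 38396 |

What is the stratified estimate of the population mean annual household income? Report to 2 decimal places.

x̄_st = (Σ Nₕx̄ₕ) / (Σ Nₕ) = (3542·82226 + 4485·103090 + 2524·38396) / 10551
= 850514646 / 10551 = 80609.8612... → 80609.86.

80609.86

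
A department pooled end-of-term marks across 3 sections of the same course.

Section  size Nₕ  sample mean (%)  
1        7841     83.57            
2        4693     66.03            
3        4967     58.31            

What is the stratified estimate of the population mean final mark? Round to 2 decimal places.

x̄_st = (Σ Nₕx̄ₕ) / (Σ Nₕ) = (7841·83.57 + 4693·66.03 + 4967·58.31) / 17501
= 1254776.93 / 17501 = 71.6974... → 71.70.

71.70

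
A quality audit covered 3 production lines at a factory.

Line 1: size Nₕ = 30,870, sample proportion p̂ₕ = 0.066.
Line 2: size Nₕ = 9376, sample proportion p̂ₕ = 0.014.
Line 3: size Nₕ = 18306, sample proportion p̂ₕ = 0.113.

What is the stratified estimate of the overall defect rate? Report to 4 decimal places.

N = 30870 + 9376 + 18306 = 58552.
Overall proportion = Σ (Nₕ/N)·p̂ₕ.
Σ Nₕp̂ₕ = 2037.42 + 131.264 + 2068.578 = 4237.262.
4237.262 / 58552 = 0.072368... → 0.0724.

0.0724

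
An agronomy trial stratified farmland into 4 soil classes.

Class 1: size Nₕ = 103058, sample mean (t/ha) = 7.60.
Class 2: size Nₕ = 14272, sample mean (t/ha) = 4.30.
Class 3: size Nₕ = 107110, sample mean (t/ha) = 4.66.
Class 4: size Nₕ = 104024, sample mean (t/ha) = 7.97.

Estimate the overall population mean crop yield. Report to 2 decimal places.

x̄_st = (Σ Nₕx̄ₕ) / (Σ Nₕ) = (103058·7.60 + 14272·4.30 + 107110·4.66 + 104024·7.97) / 328464
= 2172814.28 / 328464 = 6.6151... → 6.62.

6.62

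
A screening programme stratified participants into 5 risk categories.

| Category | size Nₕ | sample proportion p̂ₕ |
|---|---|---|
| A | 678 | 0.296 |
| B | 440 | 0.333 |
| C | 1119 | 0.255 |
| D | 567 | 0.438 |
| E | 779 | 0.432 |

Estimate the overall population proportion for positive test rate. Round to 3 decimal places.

Wₕ = Nₕ/N with N = 3583: 0.1892, 0.1228, 0.3123, 0.1582, 0.2174.
p̂_st = 0.1892·0.296 + 0.1228·0.333 + 0.3123·0.255 + 0.1582·0.438 + 0.2174·0.432 ≈ 0.33978... → 0.340.

0.340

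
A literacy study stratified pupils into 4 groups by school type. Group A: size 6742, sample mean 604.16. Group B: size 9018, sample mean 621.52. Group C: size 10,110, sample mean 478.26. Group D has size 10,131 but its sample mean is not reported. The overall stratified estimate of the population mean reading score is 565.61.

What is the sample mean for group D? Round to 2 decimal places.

577.36

Σ Nₕx̄ₕ = N·μ, so 10131·x̄_D = 36001·565.61 − (6742·604.16 + 9018·621.52 + 10110·478.26).
= 20362525.61 − 14513322.68 = 5849202.93.
x̄_D = 5849202.93 / 10131 = 577.3569... → 577.36.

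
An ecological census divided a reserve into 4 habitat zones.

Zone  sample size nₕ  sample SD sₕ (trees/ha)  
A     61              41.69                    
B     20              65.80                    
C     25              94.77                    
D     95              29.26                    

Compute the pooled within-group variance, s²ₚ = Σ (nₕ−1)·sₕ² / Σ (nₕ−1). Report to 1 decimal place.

Degrees of freedom: 60 + 19 + 24 + 94 = 197.
Σ(nₕ−1)sₕ² = 60·1738.0561 + 19·4329.64 + 24·8981.3529 + 94·856.1476 = 482576.87.
s²ₚ = 482576.87 / 197 = 2449.629... → 2449.6.

2449.6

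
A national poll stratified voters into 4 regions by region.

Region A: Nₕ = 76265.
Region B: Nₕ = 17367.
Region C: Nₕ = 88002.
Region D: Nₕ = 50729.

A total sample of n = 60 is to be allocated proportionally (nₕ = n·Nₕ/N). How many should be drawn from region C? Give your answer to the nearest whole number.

23

N = 76265 + 17367 + 88002 + 50729 = 232363.
n_C = 60·88002/232363 = 22.724... → 23.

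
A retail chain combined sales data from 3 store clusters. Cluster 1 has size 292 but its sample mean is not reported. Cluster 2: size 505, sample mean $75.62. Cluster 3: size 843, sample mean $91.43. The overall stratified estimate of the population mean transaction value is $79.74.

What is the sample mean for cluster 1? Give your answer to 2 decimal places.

53.12

N = 292 + 505 + 843 = 1640.
Overall total = μ·N = 79.74·1640 = 130773.6.
Subtract the known strata: 505·75.62 + 843·91.43 = 115263.59.
Remaining total for cluster 1: 130773.6 − 115263.59 = 15510.01.
Divide by its size: 15510.01 / 292 = 53.1165... → 53.12.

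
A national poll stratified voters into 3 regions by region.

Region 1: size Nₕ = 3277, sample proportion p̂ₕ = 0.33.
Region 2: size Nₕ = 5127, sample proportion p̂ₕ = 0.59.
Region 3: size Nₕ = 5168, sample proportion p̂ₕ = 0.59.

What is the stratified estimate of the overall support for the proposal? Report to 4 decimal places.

Wₕ = Nₕ/N with N = 13572: 0.2415, 0.3778, 0.3808.
p̂_st = 0.2415·0.33 + 0.3778·0.59 + 0.3808·0.59 ≈ 0.527222... → 0.5272.

0.5272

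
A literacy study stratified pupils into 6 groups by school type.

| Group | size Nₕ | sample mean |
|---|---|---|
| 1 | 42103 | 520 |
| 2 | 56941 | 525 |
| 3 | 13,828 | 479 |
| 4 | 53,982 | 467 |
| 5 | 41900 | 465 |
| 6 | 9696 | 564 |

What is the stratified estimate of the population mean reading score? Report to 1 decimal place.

N = 218450; weights Wₕ = Nₕ/N = (0.1927, 0.2607, 0.0633, 0.2471, 0.1918, 0.0444).
x̄_st = Σ Wₕ·x̄ₕ = 0.1927·520 + 0.2607·525 + 0.0633·479 + 0.2471·467 + 0.1918·465 + 0.0444·564 ≈ 497.015...
→ 497.0.

497.0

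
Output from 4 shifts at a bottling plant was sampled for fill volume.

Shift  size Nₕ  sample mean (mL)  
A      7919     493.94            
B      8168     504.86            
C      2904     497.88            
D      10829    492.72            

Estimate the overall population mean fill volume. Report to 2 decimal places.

496.87

N = 29820; weights Wₕ = Nₕ/N = (0.2656, 0.2739, 0.0974, 0.3631).
x̄_st = Σ Wₕ·x̄ₕ = 0.2656·493.94 + 0.2739·504.86 + 0.0974·497.88 + 0.3631·492.72 ≈ 496.8718...
→ 496.87.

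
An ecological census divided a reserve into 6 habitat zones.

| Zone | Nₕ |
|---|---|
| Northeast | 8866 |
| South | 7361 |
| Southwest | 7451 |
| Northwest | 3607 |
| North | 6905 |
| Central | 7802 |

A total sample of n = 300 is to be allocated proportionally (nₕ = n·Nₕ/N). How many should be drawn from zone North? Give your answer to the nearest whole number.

49

N = 8866 + 7361 + 7451 + 3607 + 6905 + 7802 = 41992.
n_North = 300·6905/41992 = 49.331... → 49.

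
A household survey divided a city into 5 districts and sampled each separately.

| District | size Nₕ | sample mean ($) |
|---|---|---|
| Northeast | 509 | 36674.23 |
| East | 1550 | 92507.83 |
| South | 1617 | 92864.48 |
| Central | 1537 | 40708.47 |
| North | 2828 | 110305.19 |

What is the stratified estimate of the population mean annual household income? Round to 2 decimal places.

85403.33

x̄_st = (Σ Nₕx̄ₕ) / (Σ Nₕ) = (509·36674.23 + 1550·92507.83 + 1617·92864.48 + 1537·40708.47 + 2828·110305.19) / 8041
= 686728179.44 / 8041 = 85403.3304... → 85403.33.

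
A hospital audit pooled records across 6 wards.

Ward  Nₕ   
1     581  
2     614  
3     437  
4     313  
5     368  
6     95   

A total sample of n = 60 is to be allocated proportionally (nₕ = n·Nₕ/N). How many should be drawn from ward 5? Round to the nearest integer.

9

Share of ward 5 = 368/2408 = 0.15282.
Allocate 60 × 0.15282 = 9.169... → 9.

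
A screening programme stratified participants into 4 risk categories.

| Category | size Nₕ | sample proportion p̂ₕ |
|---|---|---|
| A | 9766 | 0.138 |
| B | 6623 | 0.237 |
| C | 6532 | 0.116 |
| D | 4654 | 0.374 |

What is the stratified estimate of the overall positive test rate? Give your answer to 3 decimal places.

0.196

N = 9766 + 6623 + 6532 + 4654 = 27575.
Overall proportion = Σ (Nₕ/N)·p̂ₕ.
Σ Nₕp̂ₕ = 1347.708 + 1569.651 + 757.712 + 1740.596 = 5415.667.
5415.667 / 27575 = 0.19640... → 0.196.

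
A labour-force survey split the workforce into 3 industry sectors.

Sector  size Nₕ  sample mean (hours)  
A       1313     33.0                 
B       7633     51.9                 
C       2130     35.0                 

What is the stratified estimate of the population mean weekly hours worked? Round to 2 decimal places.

x̄_st = (Σ Nₕx̄ₕ) / (Σ Nₕ) = (1313·33.0 + 7633·51.9 + 2130·35.0) / 11076
= 514031.7 / 11076 = 46.4095... → 46.41.

46.41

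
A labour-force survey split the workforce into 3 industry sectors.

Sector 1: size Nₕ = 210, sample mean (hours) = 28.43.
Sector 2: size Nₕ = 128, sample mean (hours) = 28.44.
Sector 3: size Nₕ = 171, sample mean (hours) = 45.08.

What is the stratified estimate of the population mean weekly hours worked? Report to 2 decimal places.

x̄_st = (Σ Nₕx̄ₕ) / (Σ Nₕ) = (210·28.43 + 128·28.44 + 171·45.08) / 509
= 17319.3 / 509 = 34.0261... → 34.03.

34.03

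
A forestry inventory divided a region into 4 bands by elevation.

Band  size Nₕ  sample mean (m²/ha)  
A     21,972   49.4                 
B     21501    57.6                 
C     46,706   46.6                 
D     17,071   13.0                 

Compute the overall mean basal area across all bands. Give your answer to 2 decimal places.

44.03

N = 21972 + 21501 + 46706 + 17071 = 107250.
Weight each subgroup mean by Nₕ/N and sum.
Σ Nₕx̄ₕ = 21972·49.4 + 21501·57.6 + 46706·46.6 + 17071·13.0 = 1085416.8 + 1238457.6 + 2176499.6 + 221923 = 4722297.
Divide by N: 4722297 / 107250 = 44.0307... → 44.03.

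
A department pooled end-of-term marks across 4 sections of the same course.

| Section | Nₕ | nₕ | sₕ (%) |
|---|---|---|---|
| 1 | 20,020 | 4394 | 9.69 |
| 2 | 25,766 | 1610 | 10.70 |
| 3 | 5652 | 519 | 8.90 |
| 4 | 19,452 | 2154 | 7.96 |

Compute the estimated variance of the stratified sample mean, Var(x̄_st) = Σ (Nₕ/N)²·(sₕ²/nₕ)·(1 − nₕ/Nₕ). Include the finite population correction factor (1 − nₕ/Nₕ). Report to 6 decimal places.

N = 70890; Wₕ = Nₕ/N.
section 1: (20020/70890)²·9.69²/4394·(1 − 4394/20020) = 0.001330238
section 2: (25766/70890)²·10.70²/1610·(1 − 1610/25766) = 0.008807319
section 3: (5652/70890)²·8.90²/519·(1 − 519/5652) = 0.000881082
section 4: (19452/70890)²·7.96²/2154·(1 − 2154/19452) = 0.001969566
Sum = 0.012988206 → 0.012988.

0.012988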